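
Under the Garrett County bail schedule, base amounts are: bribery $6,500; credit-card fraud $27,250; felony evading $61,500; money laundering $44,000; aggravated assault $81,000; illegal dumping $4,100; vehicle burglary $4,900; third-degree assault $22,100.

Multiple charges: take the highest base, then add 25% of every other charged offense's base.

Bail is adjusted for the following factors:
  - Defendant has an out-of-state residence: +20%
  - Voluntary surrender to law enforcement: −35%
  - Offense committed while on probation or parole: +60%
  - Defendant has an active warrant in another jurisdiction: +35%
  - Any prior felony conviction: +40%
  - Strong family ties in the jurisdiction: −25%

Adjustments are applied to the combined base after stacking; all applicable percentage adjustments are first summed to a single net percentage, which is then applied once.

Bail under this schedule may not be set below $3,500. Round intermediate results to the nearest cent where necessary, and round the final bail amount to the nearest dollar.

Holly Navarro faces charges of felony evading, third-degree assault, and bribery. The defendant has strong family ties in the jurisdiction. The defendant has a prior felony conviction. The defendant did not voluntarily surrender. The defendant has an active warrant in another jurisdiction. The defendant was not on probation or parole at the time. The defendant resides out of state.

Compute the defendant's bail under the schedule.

$116,705

Base amounts from the schedule: felony evading $61,500; third-degree assault $22,100; bribery $6,500.
Stacking rule: highest base plus 25% of each additional charge. Highest is felony evading at $61,500. Additional: $22,100 × 25% = $5,525; $6,500 × 25% = $1,625. Combined base = $61,500 + $7,150 = $68,650.
Net percentage adjustment: +20% +35% +40% −25% = +70%. $68,650 × 1.7 = $116,705.
$116,705 is at or above the $3,500 minimum.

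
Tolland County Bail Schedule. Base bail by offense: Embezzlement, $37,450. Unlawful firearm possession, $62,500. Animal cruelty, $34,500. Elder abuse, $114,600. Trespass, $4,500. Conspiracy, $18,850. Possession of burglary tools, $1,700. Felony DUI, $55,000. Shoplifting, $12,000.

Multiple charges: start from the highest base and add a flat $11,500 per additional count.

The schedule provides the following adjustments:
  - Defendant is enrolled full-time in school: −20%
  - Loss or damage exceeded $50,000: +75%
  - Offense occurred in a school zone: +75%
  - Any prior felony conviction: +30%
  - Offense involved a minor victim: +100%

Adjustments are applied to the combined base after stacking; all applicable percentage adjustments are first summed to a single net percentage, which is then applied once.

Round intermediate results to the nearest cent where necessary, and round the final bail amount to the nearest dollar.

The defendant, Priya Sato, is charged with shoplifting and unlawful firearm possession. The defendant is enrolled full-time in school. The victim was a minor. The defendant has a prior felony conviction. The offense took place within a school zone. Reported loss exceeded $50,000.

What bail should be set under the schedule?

$266,400

Base amounts from the schedule: shoplifting $12,000; unlawful firearm possession $62,500.
Stacking rule: highest base plus $11,500 per additional charge. Highest is unlawful firearm possession at $62,500; 1 additional charge → +$11,500. Combined base = $74,000.
Net percentage adjustment: −20% +75% +75% +30% +100% = +260%. $74,000 × 3.6 = $266,400.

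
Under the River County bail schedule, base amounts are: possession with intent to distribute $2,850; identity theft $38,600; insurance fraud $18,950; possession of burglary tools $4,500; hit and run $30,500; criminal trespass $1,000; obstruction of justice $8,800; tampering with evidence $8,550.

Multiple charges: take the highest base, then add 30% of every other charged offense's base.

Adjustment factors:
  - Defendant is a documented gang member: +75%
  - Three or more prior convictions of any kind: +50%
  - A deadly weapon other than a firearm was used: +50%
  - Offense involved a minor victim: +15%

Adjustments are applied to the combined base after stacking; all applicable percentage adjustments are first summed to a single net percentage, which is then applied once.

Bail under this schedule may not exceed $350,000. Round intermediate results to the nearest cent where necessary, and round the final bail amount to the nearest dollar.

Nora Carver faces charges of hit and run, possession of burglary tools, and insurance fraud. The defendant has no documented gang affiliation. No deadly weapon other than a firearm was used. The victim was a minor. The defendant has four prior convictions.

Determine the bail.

$61,933

Base amounts from the schedule: hit and run $30,500; possession of burglary tools $4,500; insurance fraud $18,950.
Stacking rule: highest base plus 30% of each additional charge. Highest is hit and run at $30,500. Additional: $4,500 × 30% = $1,350; $18,950 × 30% = $5,685. Combined base = $30,500 + $7,035 = $37,535.
Net percentage adjustment: +50% +15% = +65%. $37,535 × 1.65 = $61,932.75.
$61,932.75 is within the $350,000 maximum.
Rounded to the nearest dollar: $61,933.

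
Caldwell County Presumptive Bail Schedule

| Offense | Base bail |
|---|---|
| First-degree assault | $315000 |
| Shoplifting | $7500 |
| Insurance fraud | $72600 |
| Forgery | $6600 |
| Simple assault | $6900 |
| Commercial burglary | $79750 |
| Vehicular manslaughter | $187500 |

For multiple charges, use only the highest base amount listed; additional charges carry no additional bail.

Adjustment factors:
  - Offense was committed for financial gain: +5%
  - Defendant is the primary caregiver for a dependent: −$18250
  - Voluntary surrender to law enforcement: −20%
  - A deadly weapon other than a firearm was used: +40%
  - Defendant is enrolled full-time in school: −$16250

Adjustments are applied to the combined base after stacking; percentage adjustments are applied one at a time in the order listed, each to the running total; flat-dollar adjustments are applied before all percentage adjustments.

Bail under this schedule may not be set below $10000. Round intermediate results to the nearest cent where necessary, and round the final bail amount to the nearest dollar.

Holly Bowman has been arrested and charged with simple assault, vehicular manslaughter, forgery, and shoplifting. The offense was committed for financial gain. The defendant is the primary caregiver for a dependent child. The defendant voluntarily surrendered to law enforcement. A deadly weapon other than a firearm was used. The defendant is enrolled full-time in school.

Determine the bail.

$179928

Base amounts from the schedule: simple assault $6900; vehicular manslaughter $187500; forgery $6600; shoplifting $7500.
Stacking rule: use the highest base only. Highest is vehicular manslaughter at $187500. Combined base = $187500.
Defendant is the primary caregiver for a dependent (−$18250 flat): $187500 − $18250 = $169250.
Defendant is enrolled full-time in school (−$16250 flat): $169250 − $16250 = $153000.
Offense was committed for financial gain (+5%): $153000 × 1.05 = $160650.
Voluntary surrender to law enforcement (−20%): $160650 × 0.8 = $128520.
A deadly weapon other than a firearm was used (+40%): $128520 × 1.4 = $179928.
$179928 is at or above the $10000 minimum.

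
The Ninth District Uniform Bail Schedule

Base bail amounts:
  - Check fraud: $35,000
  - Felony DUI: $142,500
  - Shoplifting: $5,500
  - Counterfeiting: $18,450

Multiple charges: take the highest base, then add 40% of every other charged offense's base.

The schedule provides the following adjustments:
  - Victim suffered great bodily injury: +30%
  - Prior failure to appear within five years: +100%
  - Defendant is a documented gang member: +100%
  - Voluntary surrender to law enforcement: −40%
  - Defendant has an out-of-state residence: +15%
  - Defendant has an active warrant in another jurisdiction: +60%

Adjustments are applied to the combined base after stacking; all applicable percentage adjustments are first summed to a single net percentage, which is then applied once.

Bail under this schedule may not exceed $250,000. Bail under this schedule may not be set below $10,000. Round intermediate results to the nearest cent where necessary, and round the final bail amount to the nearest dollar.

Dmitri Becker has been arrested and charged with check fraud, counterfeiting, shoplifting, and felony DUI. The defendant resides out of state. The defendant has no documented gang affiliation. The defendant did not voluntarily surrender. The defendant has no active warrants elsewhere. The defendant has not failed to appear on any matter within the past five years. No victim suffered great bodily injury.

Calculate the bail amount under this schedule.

$190,992

Base amounts from the schedule: check fraud $35,000; counterfeiting $18,450; shoplifting $5,500; felony DUI $142,500.
Stacking rule: highest base plus 40% of each additional charge. Highest is felony DUI at $142,500. Additional: $35,000 × 40% = $14,000; $18,450 × 40% = $7,380; $5,500 × 40% = $2,200. Combined base = $142,500 + $23,580 = $166,080.
Defendant has an out-of-state residence (+15%): $166,080 × 1.15 = $190,992.
$190,992 is within the $250,000 maximum.
$190,992 is at or above the $10,000 minimum.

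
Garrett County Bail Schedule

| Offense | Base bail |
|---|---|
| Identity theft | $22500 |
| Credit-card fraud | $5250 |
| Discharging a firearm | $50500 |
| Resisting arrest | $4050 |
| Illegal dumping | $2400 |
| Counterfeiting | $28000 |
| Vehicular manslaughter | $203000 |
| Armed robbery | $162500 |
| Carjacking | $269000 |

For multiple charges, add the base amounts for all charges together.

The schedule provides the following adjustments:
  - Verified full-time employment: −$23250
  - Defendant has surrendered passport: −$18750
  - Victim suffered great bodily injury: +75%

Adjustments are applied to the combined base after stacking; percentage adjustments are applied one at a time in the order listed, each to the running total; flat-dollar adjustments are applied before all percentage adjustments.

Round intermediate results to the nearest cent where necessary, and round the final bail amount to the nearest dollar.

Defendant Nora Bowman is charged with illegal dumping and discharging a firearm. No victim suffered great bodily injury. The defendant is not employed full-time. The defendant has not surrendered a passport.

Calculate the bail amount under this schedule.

$52900

Base amounts from the schedule: illegal dumping $2400; discharging a firearm $50500.
Stacking rule: sum of all bases. $2400 + $50500 = $52900.
No adjustment factors apply to this defendant.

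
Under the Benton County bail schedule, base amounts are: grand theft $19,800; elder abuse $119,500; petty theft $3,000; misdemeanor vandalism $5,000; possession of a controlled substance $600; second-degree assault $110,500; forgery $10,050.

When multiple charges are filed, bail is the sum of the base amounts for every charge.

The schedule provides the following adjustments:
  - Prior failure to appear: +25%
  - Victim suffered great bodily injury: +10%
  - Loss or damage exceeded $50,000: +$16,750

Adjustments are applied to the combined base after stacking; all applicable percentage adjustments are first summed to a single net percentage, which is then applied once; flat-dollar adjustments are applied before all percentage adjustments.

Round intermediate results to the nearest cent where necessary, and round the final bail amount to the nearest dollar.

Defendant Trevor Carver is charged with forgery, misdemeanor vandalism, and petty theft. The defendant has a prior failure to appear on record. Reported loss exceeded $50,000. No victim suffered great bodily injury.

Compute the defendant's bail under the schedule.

Base amounts from the schedule: forgery $10,050; misdemeanor vandalism $5,000; petty theft $3,000.
Stacking rule: sum of all bases. $10,050 + $5,000 + $3,000 = $18,050.
Loss or damage exceeded $50,000 (+$16,750 flat): $18,050 + $16,750 = $34,800.
Prior failure to appear (+25%): $34,800 × 1.25 = $43,500.

$43,500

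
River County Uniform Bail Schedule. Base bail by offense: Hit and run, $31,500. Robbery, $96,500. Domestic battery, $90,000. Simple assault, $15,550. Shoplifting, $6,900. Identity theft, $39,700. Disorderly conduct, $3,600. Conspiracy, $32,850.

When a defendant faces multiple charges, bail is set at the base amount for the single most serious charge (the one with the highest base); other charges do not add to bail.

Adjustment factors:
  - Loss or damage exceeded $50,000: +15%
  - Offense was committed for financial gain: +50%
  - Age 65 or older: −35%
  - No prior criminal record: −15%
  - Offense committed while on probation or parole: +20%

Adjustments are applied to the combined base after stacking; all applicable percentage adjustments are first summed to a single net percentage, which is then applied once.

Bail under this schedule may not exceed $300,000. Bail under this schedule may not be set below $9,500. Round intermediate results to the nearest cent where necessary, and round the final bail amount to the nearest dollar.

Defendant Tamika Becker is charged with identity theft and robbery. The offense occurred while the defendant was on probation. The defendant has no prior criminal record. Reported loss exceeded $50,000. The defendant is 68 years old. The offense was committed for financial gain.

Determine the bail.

Base amounts from the schedule: identity theft $39,700; robbery $96,500.
Stacking rule: use the highest base only. Highest is robbery at $96,500. Combined base = $96,500.
Net percentage adjustment: +15% +50% −35% −15% +20% = +35%. $96,500 × 1.35 = $130,275.
$130,275 is within the $300,000 maximum.
$130,275 is at or above the $9,500 minimum.

$130,275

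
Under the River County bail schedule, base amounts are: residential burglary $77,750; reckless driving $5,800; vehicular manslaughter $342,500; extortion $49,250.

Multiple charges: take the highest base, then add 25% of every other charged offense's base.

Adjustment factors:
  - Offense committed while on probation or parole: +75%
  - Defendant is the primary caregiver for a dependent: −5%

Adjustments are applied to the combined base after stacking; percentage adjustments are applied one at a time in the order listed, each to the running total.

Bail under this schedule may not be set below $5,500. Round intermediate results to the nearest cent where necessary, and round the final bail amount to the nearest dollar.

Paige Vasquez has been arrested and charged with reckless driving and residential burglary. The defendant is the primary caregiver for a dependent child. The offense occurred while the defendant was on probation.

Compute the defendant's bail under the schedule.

$131,670

Base amounts from the schedule: reckless driving $5,800; residential burglary $77,750.
Stacking rule: highest base plus 25% of each additional charge. Highest is residential burglary at $77,750. Additional: $5,800 × 25% = $1,450. Combined base = $77,750 + $1,450 = $79,200.
Offense committed while on probation or parole (+75%): $79,200 × 1.75 = $138,600.
Defendant is the primary caregiver for a dependent (−5%): $138,600 × 0.95 = $131,670.
$131,670 is at or above the $5,500 minimum.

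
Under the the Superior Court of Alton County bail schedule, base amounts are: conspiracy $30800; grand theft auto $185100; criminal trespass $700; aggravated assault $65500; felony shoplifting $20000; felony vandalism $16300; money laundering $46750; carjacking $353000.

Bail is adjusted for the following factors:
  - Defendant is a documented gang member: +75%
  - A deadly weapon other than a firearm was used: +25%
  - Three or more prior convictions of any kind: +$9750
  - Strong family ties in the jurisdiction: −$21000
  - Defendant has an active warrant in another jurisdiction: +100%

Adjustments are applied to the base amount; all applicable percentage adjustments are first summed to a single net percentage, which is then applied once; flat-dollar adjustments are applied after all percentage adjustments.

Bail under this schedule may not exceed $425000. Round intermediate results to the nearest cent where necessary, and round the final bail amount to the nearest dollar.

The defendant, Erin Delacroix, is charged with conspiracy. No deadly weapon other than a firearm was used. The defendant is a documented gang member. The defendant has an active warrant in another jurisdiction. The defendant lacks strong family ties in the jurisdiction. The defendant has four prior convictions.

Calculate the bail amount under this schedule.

$94450

Base amounts from the schedule: conspiracy $30800.
Single charge. Combined base = $30800.
Net percentage adjustment: +75% +100% = +175%. $30800 × 2.75 = $84700.
Three or more prior convictions of any kind (+$9750 flat): $84700 + $9750 = $94450.
$94450 is within the $425000 maximum.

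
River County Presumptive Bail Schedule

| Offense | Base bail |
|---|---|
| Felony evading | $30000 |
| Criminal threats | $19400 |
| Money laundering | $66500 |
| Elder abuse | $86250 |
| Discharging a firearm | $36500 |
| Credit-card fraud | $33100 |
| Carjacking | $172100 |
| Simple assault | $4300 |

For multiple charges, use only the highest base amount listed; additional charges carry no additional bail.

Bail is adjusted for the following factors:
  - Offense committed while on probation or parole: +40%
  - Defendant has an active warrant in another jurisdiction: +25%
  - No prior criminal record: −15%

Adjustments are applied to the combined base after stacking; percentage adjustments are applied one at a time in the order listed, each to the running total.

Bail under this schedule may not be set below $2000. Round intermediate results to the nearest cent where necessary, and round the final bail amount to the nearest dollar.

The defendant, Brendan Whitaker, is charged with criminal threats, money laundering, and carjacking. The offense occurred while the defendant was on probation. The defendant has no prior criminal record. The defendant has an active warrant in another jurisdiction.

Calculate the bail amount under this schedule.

$255999

Base amounts from the schedule: criminal threats $19400; money laundering $66500; carjacking $172100.
Stacking rule: use the highest base only. Highest is carjacking at $172100. Combined base = $172100.
Offense committed while on probation or parole (+40%): $172100 × 1.4 = $240940.
Defendant has an active warrant in another jurisdiction (+25%): $240940 × 1.25 = $301175.
No prior criminal record (−15%): $301175 × 0.85 = $255998.75.
$255998.75 is at or above the $2000 minimum.
Rounded to the nearest dollar: $255999.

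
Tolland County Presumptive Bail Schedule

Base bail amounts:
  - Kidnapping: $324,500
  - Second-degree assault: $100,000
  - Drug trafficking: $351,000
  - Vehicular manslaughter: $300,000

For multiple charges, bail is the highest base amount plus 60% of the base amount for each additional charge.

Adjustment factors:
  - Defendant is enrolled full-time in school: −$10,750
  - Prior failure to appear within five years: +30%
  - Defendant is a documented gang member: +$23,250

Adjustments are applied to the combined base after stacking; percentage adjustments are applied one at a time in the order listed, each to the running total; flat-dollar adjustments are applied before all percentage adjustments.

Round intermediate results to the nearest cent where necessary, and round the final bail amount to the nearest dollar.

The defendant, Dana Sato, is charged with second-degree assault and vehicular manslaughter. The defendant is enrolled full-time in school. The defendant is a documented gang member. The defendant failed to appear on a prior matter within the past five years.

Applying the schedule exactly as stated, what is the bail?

Base amounts from the schedule: second-degree assault $100,000; vehicular manslaughter $300,000.
Stacking rule: highest base plus 60% of each additional charge. Highest is vehicular manslaughter at $300,000. Additional: $100,000 × 60% = $60,000. Combined base = $300,000 + $60,000 = $360,000.
Defendant is enrolled full-time in school (−$10,750 flat): $360,000 − $10,750 = $349,250.
Defendant is a documented gang member (+$23,250 flat): $349,250 + $23,250 = $372,500.
Prior failure to appear within five years (+30%): $372,500 × 1.3 = $484,250.

$484,250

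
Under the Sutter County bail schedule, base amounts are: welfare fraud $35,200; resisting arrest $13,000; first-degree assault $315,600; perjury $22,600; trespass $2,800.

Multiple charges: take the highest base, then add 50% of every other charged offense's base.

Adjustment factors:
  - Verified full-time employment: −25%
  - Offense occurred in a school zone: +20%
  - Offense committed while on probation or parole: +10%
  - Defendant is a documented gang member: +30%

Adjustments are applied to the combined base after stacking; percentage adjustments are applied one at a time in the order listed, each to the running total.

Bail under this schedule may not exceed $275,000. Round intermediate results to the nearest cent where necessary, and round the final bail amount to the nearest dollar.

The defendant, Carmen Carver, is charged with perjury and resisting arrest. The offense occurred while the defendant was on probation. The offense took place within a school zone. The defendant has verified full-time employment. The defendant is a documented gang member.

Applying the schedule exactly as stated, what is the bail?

Base amounts from the schedule: perjury $22,600; resisting arrest $13,000.
Stacking rule: highest base plus 50% of each additional charge. Highest is perjury at $22,600. Additional: $13,000 × 50% = $6,500. Combined base = $22,600 + $6,500 = $29,100.
Verified full-time employment (−25%): $29,100 × 0.75 = $21,825.
Offense occurred in a school zone (+20%): $21,825 × 1.2 = $26,190.
Offense committed while on probation or parole (+10%): $26,190 × 1.1 = $28,809.
Defendant is a documented gang member (+30%): $28,809 × 1.3 = $37,451.70.
$37,451.70 is within the $275,000 maximum.
Rounded to the nearest dollar: $37,452.

$37,452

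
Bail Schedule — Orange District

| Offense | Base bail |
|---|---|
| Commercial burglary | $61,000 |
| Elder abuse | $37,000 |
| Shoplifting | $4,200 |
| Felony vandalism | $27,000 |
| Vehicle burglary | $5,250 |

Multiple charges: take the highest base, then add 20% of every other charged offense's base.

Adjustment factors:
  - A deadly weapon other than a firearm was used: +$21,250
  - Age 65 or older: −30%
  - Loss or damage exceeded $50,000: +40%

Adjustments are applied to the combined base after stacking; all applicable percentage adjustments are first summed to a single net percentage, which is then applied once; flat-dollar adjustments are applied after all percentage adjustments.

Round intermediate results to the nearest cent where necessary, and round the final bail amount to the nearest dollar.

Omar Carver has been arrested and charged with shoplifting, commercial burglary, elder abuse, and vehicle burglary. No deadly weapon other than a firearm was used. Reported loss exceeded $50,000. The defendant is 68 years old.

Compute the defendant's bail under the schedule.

$77,319

Base amounts from the schedule: shoplifting $4,200; commercial burglary $61,000; elder abuse $37,000; vehicle burglary $5,250.
Stacking rule: highest base plus 20% of each additional charge. Highest is commercial burglary at $61,000. Additional: $4,200 × 20% = $840; $37,000 × 20% = $7,400; $5,250 × 20% = $1,050. Combined base = $61,000 + $9,290 = $70,290.
Net percentage adjustment: −30% +40% = +10%. $70,290 × 1.1 = $77,319.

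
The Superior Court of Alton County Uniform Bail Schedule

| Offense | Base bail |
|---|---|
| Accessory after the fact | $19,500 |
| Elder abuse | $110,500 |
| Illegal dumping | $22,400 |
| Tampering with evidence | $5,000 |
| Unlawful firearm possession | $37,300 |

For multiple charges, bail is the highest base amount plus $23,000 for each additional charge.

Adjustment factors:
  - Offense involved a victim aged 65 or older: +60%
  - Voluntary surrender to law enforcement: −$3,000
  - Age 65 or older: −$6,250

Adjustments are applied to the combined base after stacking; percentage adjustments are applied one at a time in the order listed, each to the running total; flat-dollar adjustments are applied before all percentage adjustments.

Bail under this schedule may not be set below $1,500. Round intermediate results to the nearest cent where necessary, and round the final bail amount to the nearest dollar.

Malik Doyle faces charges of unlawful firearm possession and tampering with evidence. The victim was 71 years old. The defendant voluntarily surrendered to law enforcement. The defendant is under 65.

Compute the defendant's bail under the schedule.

Base amounts from the schedule: unlawful firearm possession $37,300; tampering with evidence $5,000.
Stacking rule: highest base plus $23,000 per additional charge. Highest is unlawful firearm possession at $37,300; 1 additional charge → +$23,000. Combined base = $60,300.
Voluntary surrender to law enforcement (−$3,000 flat): $60,300 − $3,000 = $57,300.
Offense involved a victim aged 65 or older (+60%): $57,300 × 1.6 = $91,680.
$91,680 is at or above the $1,500 minimum.

$91,680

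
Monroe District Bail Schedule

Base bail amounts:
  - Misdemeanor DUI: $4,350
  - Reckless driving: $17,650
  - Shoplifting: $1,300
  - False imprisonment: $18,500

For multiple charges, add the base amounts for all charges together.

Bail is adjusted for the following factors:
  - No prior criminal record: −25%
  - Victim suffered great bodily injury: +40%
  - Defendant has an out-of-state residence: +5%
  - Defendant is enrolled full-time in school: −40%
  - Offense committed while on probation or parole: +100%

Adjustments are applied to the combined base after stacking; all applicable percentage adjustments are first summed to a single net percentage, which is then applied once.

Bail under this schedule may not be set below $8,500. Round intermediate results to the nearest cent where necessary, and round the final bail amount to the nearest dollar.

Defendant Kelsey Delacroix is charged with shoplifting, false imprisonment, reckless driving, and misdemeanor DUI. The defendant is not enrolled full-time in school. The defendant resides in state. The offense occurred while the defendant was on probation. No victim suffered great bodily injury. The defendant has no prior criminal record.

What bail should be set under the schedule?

$73,150

Base amounts from the schedule: shoplifting $1,300; false imprisonment $18,500; reckless driving $17,650; misdemeanor DUI $4,350.
Stacking rule: sum of all bases. $1,300 + $18,500 + $17,650 + $4,350 = $41,800.
Net percentage adjustment: −25% +100% = +75%. $41,800 × 1.75 = $73,150.
$73,150 is at or above the $8,500 minimum.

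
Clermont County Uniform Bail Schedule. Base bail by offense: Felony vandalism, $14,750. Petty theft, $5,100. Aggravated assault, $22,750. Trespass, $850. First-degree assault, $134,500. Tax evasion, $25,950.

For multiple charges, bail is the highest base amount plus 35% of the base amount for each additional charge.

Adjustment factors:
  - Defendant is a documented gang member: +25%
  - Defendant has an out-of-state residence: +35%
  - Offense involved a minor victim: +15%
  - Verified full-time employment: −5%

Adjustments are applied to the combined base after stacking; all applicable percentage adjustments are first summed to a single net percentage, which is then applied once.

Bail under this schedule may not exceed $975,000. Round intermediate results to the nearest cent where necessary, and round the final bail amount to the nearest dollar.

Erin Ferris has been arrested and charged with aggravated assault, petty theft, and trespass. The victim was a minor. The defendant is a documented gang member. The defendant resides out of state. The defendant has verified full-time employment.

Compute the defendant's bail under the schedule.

Base amounts from the schedule: aggravated assault $22,750; petty theft $5,100; trespass $850.
Stacking rule: highest base plus 35% of each additional charge. Highest is aggravated assault at $22,750. Additional: $5,100 × 35% = $1,785; $850 × 35% = $297.50. Combined base = $22,750 + $2,082.50 = $24,832.50.
Net percentage adjustment: +25% +35% +15% −5% = +70%. $24,832.50 × 1.7 = $42,215.25.
$42,215.25 is within the $975,000 maximum.
Rounded to the nearest dollar: $42,215.

$42,215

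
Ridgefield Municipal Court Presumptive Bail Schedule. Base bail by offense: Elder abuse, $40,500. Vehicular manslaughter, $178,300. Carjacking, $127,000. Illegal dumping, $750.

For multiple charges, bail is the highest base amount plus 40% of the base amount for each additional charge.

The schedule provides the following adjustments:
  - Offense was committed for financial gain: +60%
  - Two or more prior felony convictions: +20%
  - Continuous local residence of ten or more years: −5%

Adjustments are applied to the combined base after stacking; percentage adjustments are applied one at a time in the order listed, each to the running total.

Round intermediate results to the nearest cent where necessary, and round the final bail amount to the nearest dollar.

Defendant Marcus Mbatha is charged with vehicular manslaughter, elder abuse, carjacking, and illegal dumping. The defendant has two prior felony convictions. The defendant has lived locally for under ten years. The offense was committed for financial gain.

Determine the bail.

Base amounts from the schedule: vehicular manslaughter $178,300; elder abuse $40,500; carjacking $127,000; illegal dumping $750.
Stacking rule: highest base plus 40% of each additional charge. Highest is vehicular manslaughter at $178,300. Additional: $40,500 × 40% = $16,200; $127,000 × 40% = $50,800; $750 × 40% = $300. Combined base = $178,300 + $67,300 = $245,600.
Offense was committed for financial gain (+60%): $245,600 × 1.6 = $392,960.
Two or more prior felony convictions (+20%): $392,960 × 1.2 = $471,552.

$471,552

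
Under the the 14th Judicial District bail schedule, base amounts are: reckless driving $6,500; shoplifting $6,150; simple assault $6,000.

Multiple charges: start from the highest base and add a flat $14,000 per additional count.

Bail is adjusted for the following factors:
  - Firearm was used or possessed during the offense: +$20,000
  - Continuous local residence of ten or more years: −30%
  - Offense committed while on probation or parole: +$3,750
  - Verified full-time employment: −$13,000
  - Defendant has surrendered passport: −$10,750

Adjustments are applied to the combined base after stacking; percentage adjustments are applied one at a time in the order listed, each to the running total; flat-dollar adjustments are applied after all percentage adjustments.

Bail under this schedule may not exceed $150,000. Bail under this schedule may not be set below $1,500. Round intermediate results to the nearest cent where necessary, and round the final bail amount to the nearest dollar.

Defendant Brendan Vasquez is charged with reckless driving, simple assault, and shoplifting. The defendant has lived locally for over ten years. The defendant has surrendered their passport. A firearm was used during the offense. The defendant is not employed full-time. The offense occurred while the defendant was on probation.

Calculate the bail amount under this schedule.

Base amounts from the schedule: reckless driving $6,500; simple assault $6,000; shoplifting $6,150.
Stacking rule: highest base plus $14,000 per additional charge. Highest is reckless driving at $6,500; 2 additional charges → +$28,000. Combined base = $34,500.
Continuous local residence of ten or more years (−30%): $34,500 × 0.7 = $24,150.
Firearm was used or possessed during the offense (+$20,000 flat): $24,150 + $20,000 = $44,150.
Offense committed while on probation or parole (+$3,750 flat): $44,150 + $3,750 = $47,900.
Defendant has surrendered passport (−$10,750 flat): $47,900 − $10,750 = $37,150.
$37,150 is within the $150,000 maximum.
$37,150 is at or above the $1,500 minimum.

$37,150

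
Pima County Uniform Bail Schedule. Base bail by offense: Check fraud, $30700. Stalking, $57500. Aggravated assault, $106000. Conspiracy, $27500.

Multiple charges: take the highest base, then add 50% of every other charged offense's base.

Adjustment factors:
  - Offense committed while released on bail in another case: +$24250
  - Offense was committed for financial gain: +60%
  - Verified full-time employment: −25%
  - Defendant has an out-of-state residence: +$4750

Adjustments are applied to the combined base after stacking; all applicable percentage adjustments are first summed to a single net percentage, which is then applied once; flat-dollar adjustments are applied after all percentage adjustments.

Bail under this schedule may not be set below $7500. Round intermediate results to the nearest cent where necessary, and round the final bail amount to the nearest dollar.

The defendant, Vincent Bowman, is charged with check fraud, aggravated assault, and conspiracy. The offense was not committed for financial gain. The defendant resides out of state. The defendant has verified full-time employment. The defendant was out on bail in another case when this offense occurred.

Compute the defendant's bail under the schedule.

Base amounts from the schedule: check fraud $30700; aggravated assault $106000; conspiracy $27500.
Stacking rule: highest base plus 50% of each additional charge. Highest is aggravated assault at $106000. Additional: $30700 × 50% = $15350; $27500 × 50% = $13750. Combined base = $106000 + $29100 = $135100.
Verified full-time employment (−25%): $135100 × 0.75 = $101325.
Offense committed while released on bail in another case (+$24250 flat): $101325 + $24250 = $125575.
Defendant has an out-of-state residence (+$4750 flat): $125575 + $4750 = $130325.
$130325 is at or above the $7500 minimum.

$130325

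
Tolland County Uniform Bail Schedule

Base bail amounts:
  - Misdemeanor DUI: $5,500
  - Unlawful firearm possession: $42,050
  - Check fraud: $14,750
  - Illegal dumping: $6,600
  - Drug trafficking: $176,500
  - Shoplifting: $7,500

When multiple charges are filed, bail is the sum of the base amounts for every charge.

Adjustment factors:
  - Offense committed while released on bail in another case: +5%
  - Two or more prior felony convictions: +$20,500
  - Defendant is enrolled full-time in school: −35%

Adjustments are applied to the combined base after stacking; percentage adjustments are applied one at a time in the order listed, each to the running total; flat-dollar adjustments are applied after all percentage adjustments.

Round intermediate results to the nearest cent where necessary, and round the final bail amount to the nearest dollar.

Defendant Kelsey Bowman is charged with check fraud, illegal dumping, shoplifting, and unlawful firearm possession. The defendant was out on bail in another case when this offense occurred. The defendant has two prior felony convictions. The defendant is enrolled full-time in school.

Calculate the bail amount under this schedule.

$68,889

Base amounts from the schedule: check fraud $14,750; illegal dumping $6,600; shoplifting $7,500; unlawful firearm possession $42,050.
Stacking rule: sum of all bases. $14,750 + $6,600 + $7,500 + $42,050 = $70,900.
Offense committed while released on bail in another case (+5%): $70,900 × 1.05 = $74,445.
Defendant is enrolled full-time in school (−35%): $74,445 × 0.65 = $48,389.25.
Two or more prior felony convictions (+$20,500 flat): $48,389.25 + $20,500 = $68,889.25.
Rounded to the nearest dollar: $68,889.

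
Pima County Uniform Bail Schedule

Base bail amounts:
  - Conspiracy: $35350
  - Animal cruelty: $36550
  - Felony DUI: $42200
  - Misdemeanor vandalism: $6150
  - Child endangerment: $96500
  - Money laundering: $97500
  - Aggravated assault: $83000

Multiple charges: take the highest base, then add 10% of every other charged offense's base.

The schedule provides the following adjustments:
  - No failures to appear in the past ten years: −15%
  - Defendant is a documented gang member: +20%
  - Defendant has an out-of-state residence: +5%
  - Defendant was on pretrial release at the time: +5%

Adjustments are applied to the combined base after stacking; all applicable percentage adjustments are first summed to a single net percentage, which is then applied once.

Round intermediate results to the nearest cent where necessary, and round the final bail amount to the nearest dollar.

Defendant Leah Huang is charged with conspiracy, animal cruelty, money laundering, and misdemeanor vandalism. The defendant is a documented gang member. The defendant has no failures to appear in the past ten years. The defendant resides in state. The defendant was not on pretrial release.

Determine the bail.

$110570

Base amounts from the schedule: conspiracy $35350; animal cruelty $36550; money laundering $97500; misdemeanor vandalism $6150.
Stacking rule: highest base plus 10% of each additional charge. Highest is money laundering at $97500. Additional: $35350 × 10% = $3535; $36550 × 10% = $3655; $6150 × 10% = $615. Combined base = $97500 + $7805 = $105305.
Net percentage adjustment: −15% +20% = +5%. $105305 × 1.05 = $110570.25.
Rounded to the nearest dollar: $110570.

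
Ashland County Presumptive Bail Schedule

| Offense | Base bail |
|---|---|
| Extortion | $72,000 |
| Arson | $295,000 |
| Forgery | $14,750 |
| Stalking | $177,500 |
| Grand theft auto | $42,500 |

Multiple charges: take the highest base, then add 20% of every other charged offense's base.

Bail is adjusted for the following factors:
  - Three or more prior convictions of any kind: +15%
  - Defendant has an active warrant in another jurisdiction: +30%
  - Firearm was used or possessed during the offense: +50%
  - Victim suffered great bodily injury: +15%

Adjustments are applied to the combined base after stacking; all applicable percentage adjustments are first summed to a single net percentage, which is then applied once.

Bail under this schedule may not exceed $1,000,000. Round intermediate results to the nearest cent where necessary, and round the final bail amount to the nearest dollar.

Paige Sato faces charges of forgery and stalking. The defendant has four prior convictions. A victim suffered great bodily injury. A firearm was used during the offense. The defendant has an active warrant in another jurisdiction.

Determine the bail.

Base amounts from the schedule: forgery $14,750; stalking $177,500.
Stacking rule: highest base plus 20% of each additional charge. Highest is stalking at $177,500. Additional: $14,750 × 20% = $2,950. Combined base = $177,500 + $2,950 = $180,450.
Net percentage adjustment: +15% +30% +50% +15% = +110%. $180,450 × 2.1 = $378,945.
$378,945 is within the $1,000,000 maximum.

$378,945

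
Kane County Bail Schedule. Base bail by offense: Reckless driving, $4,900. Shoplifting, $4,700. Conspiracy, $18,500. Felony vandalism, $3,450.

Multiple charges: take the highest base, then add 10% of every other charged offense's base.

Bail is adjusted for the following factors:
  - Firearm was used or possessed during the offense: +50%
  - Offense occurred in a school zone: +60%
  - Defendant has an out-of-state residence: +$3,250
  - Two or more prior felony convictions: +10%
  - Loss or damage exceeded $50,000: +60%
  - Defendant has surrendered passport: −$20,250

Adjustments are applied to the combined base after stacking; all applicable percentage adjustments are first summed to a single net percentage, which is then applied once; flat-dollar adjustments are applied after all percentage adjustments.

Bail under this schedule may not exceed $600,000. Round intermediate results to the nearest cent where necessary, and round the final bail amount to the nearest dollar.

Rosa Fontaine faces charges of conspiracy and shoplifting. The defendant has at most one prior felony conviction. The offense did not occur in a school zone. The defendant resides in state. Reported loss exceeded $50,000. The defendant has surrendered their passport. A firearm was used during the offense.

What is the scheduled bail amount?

$19,587

Base amounts from the schedule: conspiracy $18,500; shoplifting $4,700.
Stacking rule: highest base plus 10% of each additional charge. Highest is conspiracy at $18,500. Additional: $4,700 × 10% = $470. Combined base = $18,500 + $470 = $18,970.
Net percentage adjustment: +50% +60% = +110%. $18,970 × 2.1 = $39,837.
Defendant has surrendered passport (−$20,250 flat): $39,837 − $20,250 = $19,587.
$19,587 is within the $600,000 maximum.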